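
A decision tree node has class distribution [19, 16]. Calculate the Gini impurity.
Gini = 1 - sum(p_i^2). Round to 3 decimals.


Total = 35. Proportions: 19/35, 16/35. sum(p_i^2) = 0.5037. Gini = 1 - 0.5037 = 0.4963, which rounds to 0.496.

0.496


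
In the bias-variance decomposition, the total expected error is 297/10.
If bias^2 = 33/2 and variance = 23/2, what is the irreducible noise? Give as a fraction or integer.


Total error = bias^2 + variance + irreducible noise. So irreducible noise = 297/10 - 33/2 - 23/2 = 17/10.

17/10


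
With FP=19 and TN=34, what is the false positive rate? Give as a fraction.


FPR = FP / (FP + TN) = 19 / 53 = 19/53.

19/53


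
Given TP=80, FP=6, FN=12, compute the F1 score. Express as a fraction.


Precision = 80/86 = 40/43. Recall = 80/92 = 20/23. F1 = 2*P*R/(P+R) = 80/89.

80/89


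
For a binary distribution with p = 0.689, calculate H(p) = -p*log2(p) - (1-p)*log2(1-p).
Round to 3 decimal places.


H = -0.689*log2(0.689) - 0.311*log2(0.311) = 0.894.

0.894


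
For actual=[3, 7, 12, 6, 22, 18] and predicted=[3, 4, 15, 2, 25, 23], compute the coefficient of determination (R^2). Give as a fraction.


Mean(y) = 34/3. SS_res = 68. SS_tot = 826/3. R^2 = 1 - 68/(826/3) = 311/413.

311/413


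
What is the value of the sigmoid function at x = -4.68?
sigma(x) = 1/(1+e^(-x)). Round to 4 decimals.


sigma(-4.68) = 1/(1+e^(4.68)) = 1/(1+107.770073) = 1/108.770073 = 0.0092.

0.0092


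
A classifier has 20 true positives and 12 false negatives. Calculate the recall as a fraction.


Recall = TP / (TP + FN) = 20 / 32 = 5/8.

5/8


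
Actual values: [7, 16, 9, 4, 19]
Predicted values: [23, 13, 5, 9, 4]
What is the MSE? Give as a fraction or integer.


MSE = (1/5) * ((7-23)^2=256 + (16-13)^2=9 + (9-5)^2=16 + (4-9)^2=25 + (19-4)^2=225). Sum = 531. MSE = 531/5.

531/5


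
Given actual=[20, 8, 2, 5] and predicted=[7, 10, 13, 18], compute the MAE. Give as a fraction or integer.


MAE = (1/4) * (|20-7|=13 + |8-10|=2 + |2-13|=11 + |5-18|=13). Sum = 39. MAE = 39/4.

39/4


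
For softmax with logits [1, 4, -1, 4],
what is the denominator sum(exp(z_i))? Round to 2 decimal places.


Denom = e^1=2.7183 + e^4=54.5982 + e^-1=0.3679 + e^4=54.5982. Sum = 112.2826, which rounds to 112.28.

112.28


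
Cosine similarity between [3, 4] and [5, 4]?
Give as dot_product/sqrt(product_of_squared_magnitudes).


dot = 31. |a|^2 = 25, |b|^2 = 41. cos = 31/sqrt(1025).

31/sqrt(1025)


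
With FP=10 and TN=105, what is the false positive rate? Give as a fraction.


FPR = FP / (FP + TN) = 10 / 115 = 2/23.

2/23


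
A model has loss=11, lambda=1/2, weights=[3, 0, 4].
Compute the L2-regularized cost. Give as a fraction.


L2 sq norm = sum(w^2) = 25. J = 11 + 1/2 * 25 = 47/2.

47/2


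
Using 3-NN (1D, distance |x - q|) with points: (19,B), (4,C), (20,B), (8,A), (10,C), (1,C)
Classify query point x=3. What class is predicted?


Distances: |19-3|=16, |4-3|=1, |20-3|=17, |8-3|=5, |10-3|=7, |1-3|=2. 3 nearest: (4,C), (1,C), (8,A). Counts: {'C': 2, 'A': 1}. Majority class: C.

C


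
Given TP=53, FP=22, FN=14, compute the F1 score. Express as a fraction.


Precision = 53/75 = 53/75. Recall = 53/67 = 53/67. F1 = 2*P*R/(P+R) = 53/71.

53/71


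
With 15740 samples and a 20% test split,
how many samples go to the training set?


Test set = 15740 * 20% = 3148. Training set = 15740 - 3148 = 12592.

12592


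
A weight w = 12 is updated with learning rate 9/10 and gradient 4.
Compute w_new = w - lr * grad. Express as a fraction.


w_new = 12 - 9/10 * 4 = 12 - 18/5 = 42/5.

42/5


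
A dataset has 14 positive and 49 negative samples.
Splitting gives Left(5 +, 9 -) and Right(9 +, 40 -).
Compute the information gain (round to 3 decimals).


H(parent) = 0.7642. H(left) = 0.9403, H(right) = 0.6880. Weighted = (14/63)*0.9403 + (49/63)*0.6880 = 0.7441. IG = 0.7642 - 0.7441 = 0.0201, which rounds to 0.020.

0.020


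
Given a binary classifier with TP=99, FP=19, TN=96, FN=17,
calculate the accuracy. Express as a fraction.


Accuracy = (TP + TN) / (TP + TN + FP + FN) = (99 + 96) / 231 = 65/77.

65/77


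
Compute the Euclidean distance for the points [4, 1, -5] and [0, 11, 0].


d = sqrt(sum of squared differences). (4-0)^2=16, (1-11)^2=100, (-5-0)^2=25. Sum = 141.

sqrt(141)


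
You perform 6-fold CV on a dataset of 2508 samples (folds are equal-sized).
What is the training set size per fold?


Each validation fold has 2508/6 = 418 samples. Training set = 2508 - 418 = 2090.

2090


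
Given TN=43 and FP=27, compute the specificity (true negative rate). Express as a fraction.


Specificity = TN / (TN + FP) = 43 / 70 = 43/70.

43/70


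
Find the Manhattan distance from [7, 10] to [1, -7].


d = sum of absolute differences: |7-1|=6 + |10--7|=17 = 23.

23


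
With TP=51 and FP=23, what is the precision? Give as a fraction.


Precision = TP / (TP + FP) = 51 / 74 = 51/74.

51/74


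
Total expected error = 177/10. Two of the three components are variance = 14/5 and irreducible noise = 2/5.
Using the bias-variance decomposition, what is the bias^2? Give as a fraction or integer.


Total error = bias^2 + variance + irreducible noise. So bias^2 = 177/10 - 14/5 - 2/5 = 29/2.

29/2


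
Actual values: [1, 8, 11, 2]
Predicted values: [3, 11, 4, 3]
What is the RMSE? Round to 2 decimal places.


MSE = 15.7500. RMSE = sqrt(15.7500) = 3.97.

3.97


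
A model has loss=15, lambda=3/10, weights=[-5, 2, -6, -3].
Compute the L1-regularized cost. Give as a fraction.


L1 norm = sum(|w|) = 16. J = 15 + 3/10 * 16 = 99/5.

99/5


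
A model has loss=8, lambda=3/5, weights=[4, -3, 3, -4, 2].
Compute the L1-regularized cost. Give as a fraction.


L1 norm = sum(|w|) = 16. J = 8 + 3/5 * 16 = 88/5.

88/5


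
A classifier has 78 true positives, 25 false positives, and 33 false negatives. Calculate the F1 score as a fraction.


Precision = 78/103 = 78/103. Recall = 78/111 = 26/37. F1 = 2*P*R/(P+R) = 78/107.

78/107


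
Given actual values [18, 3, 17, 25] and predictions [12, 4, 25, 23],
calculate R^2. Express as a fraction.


Mean(y) = 63/4. SS_res = 105. SS_tot = 1019/4. R^2 = 1 - 105/(1019/4) = 599/1019.

599/1019


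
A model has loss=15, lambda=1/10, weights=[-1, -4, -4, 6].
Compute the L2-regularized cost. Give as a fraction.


L2 sq norm = sum(w^2) = 69. J = 15 + 1/10 * 69 = 219/10.

219/10


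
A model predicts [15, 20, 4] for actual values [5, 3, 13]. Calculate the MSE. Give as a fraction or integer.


MSE = (1/3) * ((5-15)^2=100 + (3-20)^2=289 + (13-4)^2=81). Sum = 470. MSE = 470/3.

470/3


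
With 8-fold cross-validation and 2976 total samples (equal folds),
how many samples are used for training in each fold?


Each validation fold has 2976/8 = 372 samples. Training set = 2976 - 372 = 2604.

2604


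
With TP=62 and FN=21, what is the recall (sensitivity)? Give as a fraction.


Recall = TP / (TP + FN) = 62 / 83 = 62/83.

62/83


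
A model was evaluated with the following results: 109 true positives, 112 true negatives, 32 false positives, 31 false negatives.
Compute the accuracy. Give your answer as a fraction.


Accuracy = (TP + TN) / (TP + TN + FP + FN) = (109 + 112) / 284 = 221/284.

221/284


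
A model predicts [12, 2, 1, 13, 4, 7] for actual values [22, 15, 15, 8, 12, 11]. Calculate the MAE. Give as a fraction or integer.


MAE = (1/6) * (|22-12|=10 + |15-2|=13 + |15-1|=14 + |8-13|=5 + |12-4|=8 + |11-7|=4). Sum = 54. MAE = 9.

9


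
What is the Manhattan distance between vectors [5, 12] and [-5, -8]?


d = sum of absolute differences: |5--5|=10 + |12--8|=20 = 30.

30


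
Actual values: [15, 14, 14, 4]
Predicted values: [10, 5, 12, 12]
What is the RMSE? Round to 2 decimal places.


MSE = 43.5000. RMSE = sqrt(43.5000) = 6.60.

6.60


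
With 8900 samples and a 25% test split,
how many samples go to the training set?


Test set = 8900 * 25% = 2225. Training set = 8900 - 2225 = 6675.

6675


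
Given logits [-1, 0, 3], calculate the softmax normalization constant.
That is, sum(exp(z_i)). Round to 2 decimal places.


Denom = e^-1=0.3679 + e^0=1.0000 + e^3=20.0855. Sum = 21.4534, which rounds to 21.45.

21.45


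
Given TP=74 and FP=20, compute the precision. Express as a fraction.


Precision = TP / (TP + FP) = 74 / 94 = 37/47.

37/47


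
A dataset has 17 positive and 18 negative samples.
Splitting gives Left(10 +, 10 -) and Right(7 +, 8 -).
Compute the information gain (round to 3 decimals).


H(parent) = 0.9994. H(left) = 1.0000, H(right) = 0.9968. Weighted = (20/35)*1.0000 + (15/35)*0.9968 = 0.9986. IG = 0.9994 - 0.9986 = 0.0008, which rounds to 0.001.

0.001


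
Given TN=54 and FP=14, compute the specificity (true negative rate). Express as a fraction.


Specificity = TN / (TN + FP) = 54 / 68 = 27/34.

27/34


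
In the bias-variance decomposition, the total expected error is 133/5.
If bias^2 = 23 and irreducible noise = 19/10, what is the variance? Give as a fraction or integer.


Total error = bias^2 + variance + irreducible noise. So variance = 133/5 - 23 - 19/10 = 17/10.

17/10


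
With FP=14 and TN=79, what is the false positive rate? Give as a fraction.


FPR = FP / (FP + TN) = 14 / 93 = 14/93.

14/93


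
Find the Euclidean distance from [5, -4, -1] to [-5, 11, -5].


d = sqrt(sum of squared differences). (5--5)^2=100, (-4-11)^2=225, (-1--5)^2=16. Sum = 341.

sqrt(341)


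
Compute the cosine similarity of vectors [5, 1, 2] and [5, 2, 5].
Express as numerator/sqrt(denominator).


dot = 37. |a|^2 = 30, |b|^2 = 54. cos = 37/sqrt(1620).

37/sqrt(1620)


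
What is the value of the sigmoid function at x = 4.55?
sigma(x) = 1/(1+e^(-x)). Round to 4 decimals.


sigma(4.55) = 1/(1+e^(-4.55)) = 1/(1+0.010567) = 1/1.010567 = 0.9895.

0.9895


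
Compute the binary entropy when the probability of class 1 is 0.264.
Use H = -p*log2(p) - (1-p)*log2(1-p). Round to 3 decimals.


H = -0.264*log2(0.264) - 0.736*log2(0.736) = 0.833.

0.833


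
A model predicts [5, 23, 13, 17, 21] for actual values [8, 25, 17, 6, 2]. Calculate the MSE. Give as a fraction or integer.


MSE = (1/5) * ((8-5)^2=9 + (25-23)^2=4 + (17-13)^2=16 + (6-17)^2=121 + (2-21)^2=361). Sum = 511. MSE = 511/5.

511/5


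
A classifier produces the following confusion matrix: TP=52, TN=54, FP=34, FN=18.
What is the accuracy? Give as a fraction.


Accuracy = (TP + TN) / (TP + TN + FP + FN) = (52 + 54) / 158 = 53/79.

53/79


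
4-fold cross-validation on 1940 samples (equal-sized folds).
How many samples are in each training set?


Each validation fold has 1940/4 = 485 samples. Training set = 1940 - 485 = 1455.

1455


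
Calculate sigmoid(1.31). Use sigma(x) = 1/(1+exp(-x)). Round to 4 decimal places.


sigma(1.31) = 1/(1+e^(-1.31)) = 1/(1+0.269820) = 1/1.269820 = 0.7875.

0.7875


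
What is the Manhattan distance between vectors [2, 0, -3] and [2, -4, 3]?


d = sum of absolute differences: |2-2|=0 + |0--4|=4 + |-3-3|=6 = 10.

10


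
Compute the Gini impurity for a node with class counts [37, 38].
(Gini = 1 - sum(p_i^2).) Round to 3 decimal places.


Total = 75. Proportions: 37/75, 38/75. sum(p_i^2) = 0.5001. Gini = 1 - 0.5001 = 0.4999, which rounds to 0.500.

0.500


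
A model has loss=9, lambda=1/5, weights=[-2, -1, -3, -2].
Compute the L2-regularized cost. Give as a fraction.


L2 sq norm = sum(w^2) = 18. J = 9 + 1/5 * 18 = 63/5.

63/5


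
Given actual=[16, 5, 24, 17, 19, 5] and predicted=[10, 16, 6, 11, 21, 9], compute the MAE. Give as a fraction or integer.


MAE = (1/6) * (|16-10|=6 + |5-16|=11 + |24-6|=18 + |17-11|=6 + |19-21|=2 + |5-9|=4). Sum = 47. MAE = 47/6.

47/6


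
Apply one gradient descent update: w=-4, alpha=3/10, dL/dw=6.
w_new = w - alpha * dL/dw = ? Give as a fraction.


w_new = -4 - 3/10 * 6 = -4 - 9/5 = -29/5.

-29/5


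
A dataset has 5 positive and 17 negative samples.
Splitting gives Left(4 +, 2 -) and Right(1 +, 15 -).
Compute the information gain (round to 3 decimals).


H(parent) = 0.7732. H(left) = 0.9183, H(right) = 0.3373. Weighted = (6/22)*0.9183 + (16/22)*0.3373 = 0.4958. IG = 0.7732 - 0.4958 = 0.2774, which rounds to 0.277.

0.277


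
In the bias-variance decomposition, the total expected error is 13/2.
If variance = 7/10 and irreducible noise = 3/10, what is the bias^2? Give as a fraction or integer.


Total error = bias^2 + variance + irreducible noise. So bias^2 = 13/2 - 7/10 - 3/10 = 11/2.

11/2


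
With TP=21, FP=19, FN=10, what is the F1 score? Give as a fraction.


Precision = 21/40 = 21/40. Recall = 21/31 = 21/31. F1 = 2*P*R/(P+R) = 42/71.

42/71


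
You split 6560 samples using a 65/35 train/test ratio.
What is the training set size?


Test set = 6560 * 35% = 2296. Training set = 6560 - 2296 = 4264.

4264


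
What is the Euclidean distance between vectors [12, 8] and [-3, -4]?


d = sqrt(sum of squared differences). (12--3)^2=225, (8--4)^2=144. Sum = 369.

sqrt(369)


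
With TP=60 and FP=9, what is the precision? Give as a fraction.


Precision = TP / (TP + FP) = 60 / 69 = 20/23.

20/23


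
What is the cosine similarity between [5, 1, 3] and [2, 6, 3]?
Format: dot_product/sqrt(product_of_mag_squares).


dot = 25. |a|^2 = 35, |b|^2 = 49. cos = 25/sqrt(1715).

25/sqrt(1715)


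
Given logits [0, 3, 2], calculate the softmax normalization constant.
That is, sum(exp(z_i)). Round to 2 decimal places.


Denom = e^0=1.0000 + e^3=20.0855 + e^2=7.3891. Sum = 28.4746, which rounds to 28.47.

28.47


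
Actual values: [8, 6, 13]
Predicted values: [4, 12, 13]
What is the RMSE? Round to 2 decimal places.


MSE = 17.3333. RMSE = sqrt(17.3333) = 4.16.

4.16


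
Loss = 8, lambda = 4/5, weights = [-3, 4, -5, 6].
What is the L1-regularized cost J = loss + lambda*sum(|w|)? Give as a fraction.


L1 norm = sum(|w|) = 18. J = 8 + 4/5 * 18 = 112/5.

112/5


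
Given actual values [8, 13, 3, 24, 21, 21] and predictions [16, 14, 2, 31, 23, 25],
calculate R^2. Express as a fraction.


Mean(y) = 15. SS_res = 135. SS_tot = 350. R^2 = 1 - 135/(350) = 43/70.

43/70


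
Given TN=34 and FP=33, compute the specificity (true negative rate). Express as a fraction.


Specificity = TN / (TN + FP) = 34 / 67 = 34/67.

34/67


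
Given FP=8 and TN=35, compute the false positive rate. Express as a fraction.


FPR = FP / (FP + TN) = 8 / 43 = 8/43.

8/43


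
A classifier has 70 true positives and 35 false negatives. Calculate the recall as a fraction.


Recall = TP / (TP + FN) = 70 / 105 = 2/3.

2/3


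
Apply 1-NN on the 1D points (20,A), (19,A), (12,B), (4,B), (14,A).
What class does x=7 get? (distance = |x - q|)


Distances: |20-7|=13, |19-7|=12, |12-7|=5, |4-7|=3, |14-7|=7. 1 nearest: (4,B). Counts: {'B': 1}. Majority class: B.

B


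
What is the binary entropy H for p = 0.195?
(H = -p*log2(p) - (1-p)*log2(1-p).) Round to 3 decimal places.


H = -0.195*log2(0.195) - 0.805*log2(0.805) = 0.712.

0.712


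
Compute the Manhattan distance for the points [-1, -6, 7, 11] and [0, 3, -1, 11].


d = sum of absolute differences: |-1-0|=1 + |-6-3|=9 + |7--1|=8 + |11-11|=0 = 18.

18


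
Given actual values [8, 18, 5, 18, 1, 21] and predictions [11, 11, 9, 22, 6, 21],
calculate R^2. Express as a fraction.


Mean(y) = 71/6. SS_res = 115. SS_tot = 2033/6. R^2 = 1 - 115/(2033/6) = 1343/2033.

1343/2033


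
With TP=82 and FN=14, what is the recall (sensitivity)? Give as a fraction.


Recall = TP / (TP + FN) = 82 / 96 = 41/48.

41/48


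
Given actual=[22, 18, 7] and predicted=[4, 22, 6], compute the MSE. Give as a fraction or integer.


MSE = (1/3) * ((22-4)^2=324 + (18-22)^2=16 + (7-6)^2=1). Sum = 341. MSE = 341/3.

341/3


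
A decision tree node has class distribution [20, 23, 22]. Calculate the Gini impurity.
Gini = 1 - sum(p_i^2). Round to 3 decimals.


Total = 65. Proportions: 20/65, 23/65, 22/65. sum(p_i^2) = 0.3344. Gini = 1 - 0.3344 = 0.6656, which rounds to 0.666.

0.666


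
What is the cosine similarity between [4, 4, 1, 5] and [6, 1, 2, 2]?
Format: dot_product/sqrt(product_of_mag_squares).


dot = 40. |a|^2 = 58, |b|^2 = 45. cos = 40/sqrt(2610).

40/sqrt(2610)


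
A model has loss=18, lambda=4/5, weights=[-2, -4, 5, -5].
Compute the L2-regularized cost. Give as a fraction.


L2 sq norm = sum(w^2) = 70. J = 18 + 4/5 * 70 = 74.

74


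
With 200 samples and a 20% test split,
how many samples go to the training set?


Test set = 200 * 20% = 40. Training set = 200 - 40 = 160.

160


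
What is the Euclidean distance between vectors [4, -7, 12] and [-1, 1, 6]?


d = sqrt(sum of squared differences). (4--1)^2=25, (-7-1)^2=64, (12-6)^2=36. Sum = 125.

sqrt(125)


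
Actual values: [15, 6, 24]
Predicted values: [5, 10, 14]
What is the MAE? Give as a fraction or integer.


MAE = (1/3) * (|15-5|=10 + |6-10|=4 + |24-14|=10). Sum = 24. MAE = 8.

8


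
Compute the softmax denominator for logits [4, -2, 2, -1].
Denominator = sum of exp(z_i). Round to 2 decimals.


Denom = e^4=54.5982 + e^-2=0.1353 + e^2=7.3891 + e^-1=0.3679. Sum = 62.4905, which rounds to 62.49.

62.49


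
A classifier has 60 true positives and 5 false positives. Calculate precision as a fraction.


Precision = TP / (TP + FP) = 60 / 65 = 12/13.

12/13


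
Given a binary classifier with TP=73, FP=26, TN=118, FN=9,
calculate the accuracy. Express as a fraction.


Accuracy = (TP + TN) / (TP + TN + FP + FN) = (73 + 118) / 226 = 191/226.

191/226


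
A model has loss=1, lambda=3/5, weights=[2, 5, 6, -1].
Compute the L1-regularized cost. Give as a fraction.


L1 norm = sum(|w|) = 14. J = 1 + 3/5 * 14 = 47/5.

47/5


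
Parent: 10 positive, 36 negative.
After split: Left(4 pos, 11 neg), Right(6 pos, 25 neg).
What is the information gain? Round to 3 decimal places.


H(parent) = 0.7554. H(left) = 0.8366, H(right) = 0.7088. Weighted = (15/46)*0.8366 + (31/46)*0.7088 = 0.7505. IG = 0.7554 - 0.7505 = 0.0049, which rounds to 0.005.

0.005


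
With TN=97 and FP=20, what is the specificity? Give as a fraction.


Specificity = TN / (TN + FP) = 97 / 117 = 97/117.

97/117


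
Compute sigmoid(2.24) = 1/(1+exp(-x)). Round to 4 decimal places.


sigma(2.24) = 1/(1+e^(-2.24)) = 1/(1+0.106459) = 1/1.106459 = 0.9038.

0.9038


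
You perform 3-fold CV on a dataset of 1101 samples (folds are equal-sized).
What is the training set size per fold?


Each validation fold has 1101/3 = 367 samples. Training set = 1101 - 367 = 734.

734


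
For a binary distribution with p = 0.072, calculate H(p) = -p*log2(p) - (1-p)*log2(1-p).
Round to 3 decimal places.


H = -0.072*log2(0.072) - 0.928*log2(0.928) = 0.373.

0.373


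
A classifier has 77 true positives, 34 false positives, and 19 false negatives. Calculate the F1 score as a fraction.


Precision = 77/111 = 77/111. Recall = 77/96 = 77/96. F1 = 2*P*R/(P+R) = 154/207.

154/207


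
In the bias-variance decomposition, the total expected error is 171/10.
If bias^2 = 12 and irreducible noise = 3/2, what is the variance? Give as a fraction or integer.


Total error = bias^2 + variance + irreducible noise. So variance = 171/10 - 12 - 3/2 = 18/5.

18/5


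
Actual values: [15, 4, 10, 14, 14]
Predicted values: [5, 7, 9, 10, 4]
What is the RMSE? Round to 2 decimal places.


MSE = 45.2000. RMSE = sqrt(45.2000) = 6.72.

6.72


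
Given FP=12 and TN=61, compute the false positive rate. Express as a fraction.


FPR = FP / (FP + TN) = 12 / 73 = 12/73.

12/73


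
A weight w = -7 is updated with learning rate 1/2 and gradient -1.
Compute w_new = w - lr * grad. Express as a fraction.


w_new = -7 - 1/2 * -1 = -7 - -1/2 = -13/2.

-13/2


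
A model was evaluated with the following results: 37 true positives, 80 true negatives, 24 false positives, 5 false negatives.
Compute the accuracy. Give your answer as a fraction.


Accuracy = (TP + TN) / (TP + TN + FP + FN) = (37 + 80) / 146 = 117/146.

117/146


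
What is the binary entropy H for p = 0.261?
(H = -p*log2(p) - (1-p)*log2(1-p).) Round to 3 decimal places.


H = -0.261*log2(0.261) - 0.739*log2(0.739) = 0.828.

0.828


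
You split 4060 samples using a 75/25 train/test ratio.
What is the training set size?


Test set = 4060 * 25% = 1015. Training set = 4060 - 1015 = 3045.

3045


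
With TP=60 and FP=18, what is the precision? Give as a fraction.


Precision = TP / (TP + FP) = 60 / 78 = 10/13.

10/13


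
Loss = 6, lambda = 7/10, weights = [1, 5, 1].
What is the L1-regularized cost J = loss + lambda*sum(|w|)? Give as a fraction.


L1 norm = sum(|w|) = 7. J = 6 + 7/10 * 7 = 109/10.

109/10


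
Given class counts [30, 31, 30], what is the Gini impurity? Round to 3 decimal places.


Total = 91. Proportions: 30/91, 31/91, 30/91. sum(p_i^2) = 0.3334. Gini = 1 - 0.3334 = 0.6666, which rounds to 0.667.

0.667


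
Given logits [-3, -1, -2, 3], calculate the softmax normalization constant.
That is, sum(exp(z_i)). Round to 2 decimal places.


Denom = e^-3=0.0498 + e^-1=0.3679 + e^-2=0.1353 + e^3=20.0855. Sum = 20.6385, which rounds to 20.64.

20.64


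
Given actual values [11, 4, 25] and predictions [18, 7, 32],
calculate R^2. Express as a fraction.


Mean(y) = 40/3. SS_res = 107. SS_tot = 686/3. R^2 = 1 - 107/(686/3) = 365/686.

365/686


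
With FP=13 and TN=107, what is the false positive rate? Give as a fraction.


FPR = FP / (FP + TN) = 13 / 120 = 13/120.

13/120


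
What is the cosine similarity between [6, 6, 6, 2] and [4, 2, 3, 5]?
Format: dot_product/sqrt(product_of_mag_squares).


dot = 64. |a|^2 = 112, |b|^2 = 54. cos = 64/sqrt(6048).

64/sqrt(6048)


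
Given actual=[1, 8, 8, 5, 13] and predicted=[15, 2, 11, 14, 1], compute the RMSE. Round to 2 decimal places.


MSE = 93.2000. RMSE = sqrt(93.2000) = 9.65.

9.65


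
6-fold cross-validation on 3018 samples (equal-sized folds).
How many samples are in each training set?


Each validation fold has 3018/6 = 503 samples. Training set = 3018 - 503 = 2515.

2515


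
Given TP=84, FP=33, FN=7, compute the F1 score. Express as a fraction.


Precision = 84/117 = 28/39. Recall = 84/91 = 12/13. F1 = 2*P*R/(P+R) = 21/26.

21/26


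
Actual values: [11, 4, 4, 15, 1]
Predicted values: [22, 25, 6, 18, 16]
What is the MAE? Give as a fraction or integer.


MAE = (1/5) * (|11-22|=11 + |4-25|=21 + |4-6|=2 + |15-18|=3 + |1-16|=15). Sum = 52. MAE = 52/5.

52/5


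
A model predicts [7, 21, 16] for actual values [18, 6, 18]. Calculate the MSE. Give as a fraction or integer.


MSE = (1/3) * ((18-7)^2=121 + (6-21)^2=225 + (18-16)^2=4). Sum = 350. MSE = 350/3.

350/3


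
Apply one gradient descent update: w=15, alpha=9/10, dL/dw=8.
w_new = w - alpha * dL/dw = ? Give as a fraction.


w_new = 15 - 9/10 * 8 = 15 - 36/5 = 39/5.

39/5


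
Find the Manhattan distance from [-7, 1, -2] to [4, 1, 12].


d = sum of absolute differences: |-7-4|=11 + |1-1|=0 + |-2-12|=14 = 25.

25


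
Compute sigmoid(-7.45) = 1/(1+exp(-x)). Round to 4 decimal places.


sigma(-7.45) = 1/(1+e^(7.45)) = 1/(1+1719.863145) = 1/1720.863145 = 0.0006.

0.0006


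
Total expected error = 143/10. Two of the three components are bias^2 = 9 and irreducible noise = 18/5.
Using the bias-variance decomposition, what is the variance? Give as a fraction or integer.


Total error = bias^2 + variance + irreducible noise. So variance = 143/10 - 9 - 18/5 = 17/10.

17/10


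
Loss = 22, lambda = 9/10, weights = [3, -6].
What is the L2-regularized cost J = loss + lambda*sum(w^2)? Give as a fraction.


L2 sq norm = sum(w^2) = 45. J = 22 + 9/10 * 45 = 125/2.

125/2


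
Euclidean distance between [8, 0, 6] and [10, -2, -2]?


d = sqrt(sum of squared differences). (8-10)^2=4, (0--2)^2=4, (6--2)^2=64. Sum = 72.

sqrt(72)


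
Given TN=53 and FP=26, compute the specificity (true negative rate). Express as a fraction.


Specificity = TN / (TN + FP) = 53 / 79 = 53/79.

53/79


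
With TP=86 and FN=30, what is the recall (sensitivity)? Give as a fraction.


Recall = TP / (TP + FN) = 86 / 116 = 43/58.

43/58


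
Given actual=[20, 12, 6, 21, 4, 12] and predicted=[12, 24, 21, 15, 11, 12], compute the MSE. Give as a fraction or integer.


MSE = (1/6) * ((20-12)^2=64 + (12-24)^2=144 + (6-21)^2=225 + (21-15)^2=36 + (4-11)^2=49 + (12-12)^2=0). Sum = 518. MSE = 259/3.

259/3


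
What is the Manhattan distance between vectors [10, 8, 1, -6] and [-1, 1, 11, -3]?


d = sum of absolute differences: |10--1|=11 + |8-1|=7 + |1-11|=10 + |-6--3|=3 = 31.

31


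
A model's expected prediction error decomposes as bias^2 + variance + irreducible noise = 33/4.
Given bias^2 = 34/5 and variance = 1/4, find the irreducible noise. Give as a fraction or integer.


Total error = bias^2 + variance + irreducible noise. So irreducible noise = 33/4 - 34/5 - 1/4 = 6/5.

6/5


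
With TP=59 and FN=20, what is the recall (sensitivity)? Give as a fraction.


Recall = TP / (TP + FN) = 59 / 79 = 59/79.

59/79


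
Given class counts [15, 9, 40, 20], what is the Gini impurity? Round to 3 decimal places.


Total = 84. Proportions: 15/84, 9/84, 40/84, 20/84. sum(p_i^2) = 0.3268. Gini = 1 - 0.3268 = 0.6732, which rounds to 0.673.

0.673


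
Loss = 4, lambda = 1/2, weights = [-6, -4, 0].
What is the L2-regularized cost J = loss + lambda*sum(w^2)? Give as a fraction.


L2 sq norm = sum(w^2) = 52. J = 4 + 1/2 * 52 = 30.

30


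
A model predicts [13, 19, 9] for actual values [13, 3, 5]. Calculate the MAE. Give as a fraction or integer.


MAE = (1/3) * (|13-13|=0 + |3-19|=16 + |5-9|=4). Sum = 20. MAE = 20/3.

20/3


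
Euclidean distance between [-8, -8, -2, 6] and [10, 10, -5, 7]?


d = sqrt(sum of squared differences). (-8-10)^2=324, (-8-10)^2=324, (-2--5)^2=9, (6-7)^2=1. Sum = 658.

sqrt(658)


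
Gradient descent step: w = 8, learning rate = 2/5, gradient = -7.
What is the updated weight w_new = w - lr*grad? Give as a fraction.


w_new = 8 - 2/5 * -7 = 8 - -14/5 = 54/5.

54/5


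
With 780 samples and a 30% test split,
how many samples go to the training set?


Test set = 780 * 30% = 234. Training set = 780 - 234 = 546.

546


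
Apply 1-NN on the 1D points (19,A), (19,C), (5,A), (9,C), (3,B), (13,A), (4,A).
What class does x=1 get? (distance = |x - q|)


Distances: |19-1|=18, |19-1|=18, |5-1|=4, |9-1|=8, |3-1|=2, |13-1|=12, |4-1|=3. 1 nearest: (3,B). Counts: {'B': 1}. Majority class: B.

B


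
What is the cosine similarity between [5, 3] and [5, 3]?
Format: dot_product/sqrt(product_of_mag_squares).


dot = 34. |a|^2 = 34, |b|^2 = 34. cos = 34/sqrt(1156).

34/sqrt(1156)


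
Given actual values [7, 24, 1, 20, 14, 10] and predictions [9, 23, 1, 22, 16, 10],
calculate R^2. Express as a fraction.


Mean(y) = 38/3. SS_res = 13. SS_tot = 1078/3. R^2 = 1 - 13/(1078/3) = 1039/1078.

1039/1078


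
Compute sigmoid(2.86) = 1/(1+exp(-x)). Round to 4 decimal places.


sigma(2.86) = 1/(1+e^(-2.86)) = 1/(1+0.057269) = 1/1.057269 = 0.9458.

0.9458


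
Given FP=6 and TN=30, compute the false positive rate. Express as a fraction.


FPR = FP / (FP + TN) = 6 / 36 = 1/6.

1/6


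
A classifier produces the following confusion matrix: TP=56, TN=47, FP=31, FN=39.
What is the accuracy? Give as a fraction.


Accuracy = (TP + TN) / (TP + TN + FP + FN) = (56 + 47) / 173 = 103/173.

103/173


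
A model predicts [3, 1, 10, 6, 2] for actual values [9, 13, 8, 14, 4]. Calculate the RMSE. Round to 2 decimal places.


MSE = 50.4000. RMSE = sqrt(50.4000) = 7.10.

7.10


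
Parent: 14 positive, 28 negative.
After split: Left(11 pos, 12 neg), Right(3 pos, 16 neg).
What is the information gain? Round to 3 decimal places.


H(parent) = 0.9183. H(left) = 0.9986, H(right) = 0.6292. Weighted = (23/42)*0.9986 + (19/42)*0.6292 = 0.8315. IG = 0.9183 - 0.8315 = 0.0868, which rounds to 0.087.

0.087


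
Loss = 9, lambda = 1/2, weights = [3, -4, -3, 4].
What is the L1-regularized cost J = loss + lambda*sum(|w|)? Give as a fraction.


L1 norm = sum(|w|) = 14. J = 9 + 1/2 * 14 = 16.

16


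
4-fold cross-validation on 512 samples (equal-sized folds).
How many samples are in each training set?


Each validation fold has 512/4 = 128 samples. Training set = 512 - 128 = 384.

384


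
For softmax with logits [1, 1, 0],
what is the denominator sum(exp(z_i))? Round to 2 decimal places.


Denom = e^1=2.7183 + e^1=2.7183 + e^0=1.0000. Sum = 6.4366, which rounds to 6.44.

6.44


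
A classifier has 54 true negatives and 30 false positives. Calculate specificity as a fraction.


Specificity = TN / (TN + FP) = 54 / 84 = 9/14.

9/14


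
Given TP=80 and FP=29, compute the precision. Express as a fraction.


Precision = TP / (TP + FP) = 80 / 109 = 80/109.

80/109


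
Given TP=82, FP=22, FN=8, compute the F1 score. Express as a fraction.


Precision = 82/104 = 41/52. Recall = 82/90 = 41/45. F1 = 2*P*R/(P+R) = 82/97.

82/97


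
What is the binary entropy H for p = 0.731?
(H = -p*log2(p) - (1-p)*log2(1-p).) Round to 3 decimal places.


H = -0.731*log2(0.731) - 0.269*log2(0.269) = 0.840.

0.840


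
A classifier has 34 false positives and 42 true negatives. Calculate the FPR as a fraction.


FPR = FP / (FP + TN) = 34 / 76 = 17/38.

17/38


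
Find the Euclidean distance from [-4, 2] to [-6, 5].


d = sqrt(sum of squared differences). (-4--6)^2=4, (2-5)^2=9. Sum = 13.

sqrt(13)


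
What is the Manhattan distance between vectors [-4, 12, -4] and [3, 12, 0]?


d = sum of absolute differences: |-4-3|=7 + |12-12|=0 + |-4-0|=4 = 11.

11


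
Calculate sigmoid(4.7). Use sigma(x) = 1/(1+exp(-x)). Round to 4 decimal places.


sigma(4.7) = 1/(1+e^(-4.7)) = 1/(1+0.009095) = 1/1.009095 = 0.9910.

0.9910


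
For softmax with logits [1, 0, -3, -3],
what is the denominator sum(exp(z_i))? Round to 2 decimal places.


Denom = e^1=2.7183 + e^0=1.0000 + e^-3=0.0498 + e^-3=0.0498. Sum = 3.8179, which rounds to 3.82.

3.82


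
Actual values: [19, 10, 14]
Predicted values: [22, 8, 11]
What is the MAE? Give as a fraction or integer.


MAE = (1/3) * (|19-22|=3 + |10-8|=2 + |14-11|=3). Sum = 8. MAE = 8/3.

8/3


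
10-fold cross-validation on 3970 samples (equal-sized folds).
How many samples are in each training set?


Each validation fold has 3970/10 = 397 samples. Training set = 3970 - 397 = 3573.

3573


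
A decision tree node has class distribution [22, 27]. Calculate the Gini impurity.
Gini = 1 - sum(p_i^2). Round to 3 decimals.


Total = 49. Proportions: 22/49, 27/49. sum(p_i^2) = 0.5052. Gini = 1 - 0.5052 = 0.4948, which rounds to 0.495.

0.495


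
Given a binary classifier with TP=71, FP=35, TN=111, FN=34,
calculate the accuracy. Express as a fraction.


Accuracy = (TP + TN) / (TP + TN + FP + FN) = (71 + 111) / 251 = 182/251.

182/251


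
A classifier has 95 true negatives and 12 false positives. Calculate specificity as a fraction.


Specificity = TN / (TN + FP) = 95 / 107 = 95/107.

95/107


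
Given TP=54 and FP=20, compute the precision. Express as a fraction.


Precision = TP / (TP + FP) = 54 / 74 = 27/37.

27/37


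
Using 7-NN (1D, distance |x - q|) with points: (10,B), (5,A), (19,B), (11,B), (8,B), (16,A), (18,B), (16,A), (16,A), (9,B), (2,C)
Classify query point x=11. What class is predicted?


Distances: |10-11|=1, |5-11|=6, |19-11|=8, |11-11|=0, |8-11|=3, |16-11|=5, |18-11|=7, |16-11|=5, |16-11|=5, |9-11|=2, |2-11|=9. 7 nearest: (11,B), (10,B), (9,B), (8,B), (16,A), (16,A), (16,A). Counts: {'B': 4, 'A': 3}. Majority class: B.

B


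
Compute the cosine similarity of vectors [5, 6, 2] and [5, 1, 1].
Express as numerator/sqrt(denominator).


dot = 33. |a|^2 = 65, |b|^2 = 27. cos = 33/sqrt(1755).

33/sqrt(1755)


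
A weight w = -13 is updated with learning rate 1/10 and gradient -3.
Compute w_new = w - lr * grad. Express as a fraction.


w_new = -13 - 1/10 * -3 = -13 - -3/10 = -127/10.

-127/10


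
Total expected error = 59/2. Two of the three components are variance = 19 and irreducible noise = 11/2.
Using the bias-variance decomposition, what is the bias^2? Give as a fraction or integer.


Total error = bias^2 + variance + irreducible noise. So bias^2 = 59/2 - 19 - 11/2 = 5.

5


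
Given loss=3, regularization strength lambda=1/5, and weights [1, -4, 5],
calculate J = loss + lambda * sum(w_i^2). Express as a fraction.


L2 sq norm = sum(w^2) = 42. J = 3 + 1/5 * 42 = 57/5.

57/5


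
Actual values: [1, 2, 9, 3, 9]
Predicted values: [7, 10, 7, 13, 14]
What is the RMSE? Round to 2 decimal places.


MSE = 45.8000. RMSE = sqrt(45.8000) = 6.77.

6.77


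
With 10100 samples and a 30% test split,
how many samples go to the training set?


Test set = 10100 * 30% = 3030. Training set = 10100 - 3030 = 7070.

7070


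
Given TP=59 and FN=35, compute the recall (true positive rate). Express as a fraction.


Recall = TP / (TP + FN) = 59 / 94 = 59/94.

59/94


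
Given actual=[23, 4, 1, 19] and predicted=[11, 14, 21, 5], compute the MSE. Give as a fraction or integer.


MSE = (1/4) * ((23-11)^2=144 + (4-14)^2=100 + (1-21)^2=400 + (19-5)^2=196). Sum = 840. MSE = 210.

210


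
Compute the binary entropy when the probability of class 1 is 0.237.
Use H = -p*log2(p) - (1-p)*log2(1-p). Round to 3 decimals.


H = -0.237*log2(0.237) - 0.763*log2(0.763) = 0.790.

0.790


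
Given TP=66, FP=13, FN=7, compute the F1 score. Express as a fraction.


Precision = 66/79 = 66/79. Recall = 66/73 = 66/73. F1 = 2*P*R/(P+R) = 33/38.

33/38


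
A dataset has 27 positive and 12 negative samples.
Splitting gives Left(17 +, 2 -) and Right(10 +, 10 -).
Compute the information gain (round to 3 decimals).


H(parent) = 0.8905. H(left) = 0.4855, H(right) = 1.0000. Weighted = (19/39)*0.4855 + (20/39)*1.0000 = 0.7493. IG = 0.8905 - 0.7493 = 0.1412, which rounds to 0.141.

0.141


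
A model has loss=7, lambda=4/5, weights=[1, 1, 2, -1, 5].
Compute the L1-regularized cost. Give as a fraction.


L1 norm = sum(|w|) = 10. J = 7 + 4/5 * 10 = 15.

15


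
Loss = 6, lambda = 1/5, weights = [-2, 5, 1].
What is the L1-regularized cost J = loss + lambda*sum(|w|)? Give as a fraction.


L1 norm = sum(|w|) = 8. J = 6 + 1/5 * 8 = 38/5.

38/5


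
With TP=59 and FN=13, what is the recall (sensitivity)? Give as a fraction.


Recall = TP / (TP + FN) = 59 / 72 = 59/72.

59/72


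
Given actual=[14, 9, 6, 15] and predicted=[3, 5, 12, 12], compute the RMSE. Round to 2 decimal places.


MSE = 45.5000. RMSE = sqrt(45.5000) = 6.75.

6.75


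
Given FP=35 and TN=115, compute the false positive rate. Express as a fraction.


FPR = FP / (FP + TN) = 35 / 150 = 7/30.

7/30


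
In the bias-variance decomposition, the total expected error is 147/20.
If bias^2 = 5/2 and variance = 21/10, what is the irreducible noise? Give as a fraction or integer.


Total error = bias^2 + variance + irreducible noise. So irreducible noise = 147/20 - 5/2 - 21/10 = 11/4.

11/4


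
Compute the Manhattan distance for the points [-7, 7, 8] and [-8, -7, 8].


d = sum of absolute differences: |-7--8|=1 + |7--7|=14 + |8-8|=0 = 15.

15


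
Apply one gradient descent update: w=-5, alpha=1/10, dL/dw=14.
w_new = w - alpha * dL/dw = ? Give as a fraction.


w_new = -5 - 1/10 * 14 = -5 - 7/5 = -32/5.

-32/5


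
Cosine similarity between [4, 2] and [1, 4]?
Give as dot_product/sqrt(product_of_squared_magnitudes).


dot = 12. |a|^2 = 20, |b|^2 = 17. cos = 12/sqrt(340).

12/sqrt(340)


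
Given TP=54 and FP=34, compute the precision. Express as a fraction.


Precision = TP / (TP + FP) = 54 / 88 = 27/44.

27/44


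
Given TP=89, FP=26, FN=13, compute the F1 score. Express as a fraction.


Precision = 89/115 = 89/115. Recall = 89/102 = 89/102. F1 = 2*P*R/(P+R) = 178/217.

178/217


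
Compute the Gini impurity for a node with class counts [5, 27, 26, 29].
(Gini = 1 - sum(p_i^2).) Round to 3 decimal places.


Total = 87. Proportions: 5/87, 27/87, 26/87, 29/87. sum(p_i^2) = 0.3000. Gini = 1 - 0.3000 = 0.7000, which rounds to 0.700.

0.700


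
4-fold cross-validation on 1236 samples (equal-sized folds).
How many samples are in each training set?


Each validation fold has 1236/4 = 309 samples. Training set = 1236 - 309 = 927.

927


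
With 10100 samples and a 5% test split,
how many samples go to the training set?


Test set = 10100 * 5% = 505. Training set = 10100 - 505 = 9595.

9595


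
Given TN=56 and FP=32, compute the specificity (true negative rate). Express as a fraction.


Specificity = TN / (TN + FP) = 56 / 88 = 7/11.

7/11


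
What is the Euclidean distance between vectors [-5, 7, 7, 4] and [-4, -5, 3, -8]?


d = sqrt(sum of squared differences). (-5--4)^2=1, (7--5)^2=144, (7-3)^2=16, (4--8)^2=144. Sum = 305.

sqrt(305)


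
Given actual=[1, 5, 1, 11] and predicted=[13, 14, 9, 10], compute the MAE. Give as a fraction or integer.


MAE = (1/4) * (|1-13|=12 + |5-14|=9 + |1-9|=8 + |11-10|=1). Sum = 30. MAE = 15/2.

15/2


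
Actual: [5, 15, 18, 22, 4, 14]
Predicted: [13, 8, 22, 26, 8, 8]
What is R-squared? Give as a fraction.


Mean(y) = 13. SS_res = 197. SS_tot = 256. R^2 = 1 - 197/(256) = 59/256.

59/256


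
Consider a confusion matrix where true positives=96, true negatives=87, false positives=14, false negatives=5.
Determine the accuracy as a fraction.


Accuracy = (TP + TN) / (TP + TN + FP + FN) = (96 + 87) / 202 = 183/202.

183/202


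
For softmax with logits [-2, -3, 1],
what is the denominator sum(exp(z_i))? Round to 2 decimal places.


Denom = e^-2=0.1353 + e^-3=0.0498 + e^1=2.7183. Sum = 2.9034, which rounds to 2.90.

2.90


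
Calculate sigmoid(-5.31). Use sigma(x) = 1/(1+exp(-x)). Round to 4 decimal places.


sigma(-5.31) = 1/(1+e^(5.31)) = 1/(1+202.350228) = 1/203.350228 = 0.0049.

0.0049


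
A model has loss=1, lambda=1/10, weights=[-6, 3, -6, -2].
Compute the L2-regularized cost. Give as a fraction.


L2 sq norm = sum(w^2) = 85. J = 1 + 1/10 * 85 = 19/2.

19/2


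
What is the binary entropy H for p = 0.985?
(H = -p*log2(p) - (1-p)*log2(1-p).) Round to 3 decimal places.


H = -0.985*log2(0.985) - 0.015*log2(0.015) = 0.112.

0.112


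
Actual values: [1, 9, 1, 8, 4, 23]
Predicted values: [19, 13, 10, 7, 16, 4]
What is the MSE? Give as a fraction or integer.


MSE = (1/6) * ((1-19)^2=324 + (9-13)^2=16 + (1-10)^2=81 + (8-7)^2=1 + (4-16)^2=144 + (23-4)^2=361). Sum = 927. MSE = 309/2.

309/2


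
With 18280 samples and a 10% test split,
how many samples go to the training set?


Test set = 18280 * 10% = 1828. Training set = 18280 - 1828 = 16452.

16452


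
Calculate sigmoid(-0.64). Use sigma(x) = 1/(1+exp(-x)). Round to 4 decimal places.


sigma(-0.64) = 1/(1+e^(0.64)) = 1/(1+1.896481) = 1/2.896481 = 0.3452.

0.3452


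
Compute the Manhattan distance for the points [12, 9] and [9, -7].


d = sum of absolute differences: |12-9|=3 + |9--7|=16 = 19.

19


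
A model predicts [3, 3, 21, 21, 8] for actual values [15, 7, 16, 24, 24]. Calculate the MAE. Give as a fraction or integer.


MAE = (1/5) * (|15-3|=12 + |7-3|=4 + |16-21|=5 + |24-21|=3 + |24-8|=16). Sum = 40. MAE = 8.

8


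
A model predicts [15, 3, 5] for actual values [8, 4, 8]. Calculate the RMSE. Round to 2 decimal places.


MSE = 19.6667. RMSE = sqrt(19.6667) = 4.43.

4.43


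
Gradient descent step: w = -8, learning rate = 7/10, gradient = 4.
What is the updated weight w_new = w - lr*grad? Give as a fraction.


w_new = -8 - 7/10 * 4 = -8 - 14/5 = -54/5.

-54/5
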